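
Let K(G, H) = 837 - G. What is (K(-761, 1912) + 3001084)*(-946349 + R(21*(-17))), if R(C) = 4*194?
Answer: -2839255026786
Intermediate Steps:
R(C) = 776
(K(-761, 1912) + 3001084)*(-946349 + R(21*(-17))) = ((837 - 1*(-761)) + 3001084)*(-946349 + 776) = ((837 + 761) + 3001084)*(-945573) = (1598 + 3001084)*(-945573) = 3002682*(-945573) = -2839255026786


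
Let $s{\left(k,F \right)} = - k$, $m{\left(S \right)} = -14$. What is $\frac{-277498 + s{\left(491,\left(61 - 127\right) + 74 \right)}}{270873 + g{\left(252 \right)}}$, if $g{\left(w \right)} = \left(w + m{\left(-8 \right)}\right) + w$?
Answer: $- \frac{277989}{271363} \approx -1.0244$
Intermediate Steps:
$g{\left(w \right)} = -14 + 2 w$ ($g{\left(w \right)} = \left(w - 14\right) + w = \left(-14 + w\right) + w = -14 + 2 w$)
$\frac{-277498 + s{\left(491,\left(61 - 127\right) + 74 \right)}}{270873 + g{\left(252 \right)}} = \frac{-277498 - 491}{270873 + \left(-14 + 2 \cdot 252\right)} = \frac{-277498 - 491}{270873 + \left(-14 + 504\right)} = - \frac{277989}{270873 + 490} = - \frac{277989}{271363}$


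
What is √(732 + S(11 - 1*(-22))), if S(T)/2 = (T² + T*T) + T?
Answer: √5154 ≈ 71.791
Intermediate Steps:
S(T) = 2*T + 4*T² (S(T) = 2*((T² + T*T) + T) = 2*((T² + T²) + T) = 2*(2*T² + T) = 2*(T + 2*T²) = 2*T + 4*T²)
√(732 + S(11 - 1*(-22))) = √(732 + 2*(11 - 1*(-22))*(1 + 2*(11 - 1*(-22)))) = √(732 + 2*(11 + 22)*(1 + 2*(11 + 22))) = √(732 + 2*33*(1 + 2*33)) = √(732 + 2*33*(1 + 66)) = √(732 + 2*33*67) = √(732 + 4422) = √5154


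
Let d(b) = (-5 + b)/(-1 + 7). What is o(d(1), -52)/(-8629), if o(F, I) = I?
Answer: 52/8629 ≈ 0.0060262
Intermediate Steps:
d(b) = -⅚ + b/6 (d(b) = (-5 + b)/6 = (-5 + b)*(⅙) = -⅚ + b/6)
o(d(1), -52)/(-8629) = -52/(-8629) = -52*(-1/8629) = 52/8629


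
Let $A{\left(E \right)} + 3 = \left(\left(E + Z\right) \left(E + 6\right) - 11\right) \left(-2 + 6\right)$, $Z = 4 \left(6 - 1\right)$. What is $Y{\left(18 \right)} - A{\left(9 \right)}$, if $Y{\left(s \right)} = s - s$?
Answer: $-1693$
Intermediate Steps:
$Z = 20$ ($Z = 4 \cdot 5 = 20$)
$A{\left(E \right)} = -47 + 4 \left(6 + E\right) \left(20 + E\right)$ ($A{\left(E \right)} = -3 + \left(\left(E + 20\right) \left(E + 6\right) - 11\right) \left(-2 + 6\right) = -3 + \left(\left(20 + E\right) \left(6 + E\right) - 11\right) 4 = -3 + \left(\left(6 + E\right) \left(20 + E\right) - 11\right) 4 = -3 + \left(-11 + \left(6 + E\right) \left(20 + E\right)\right) 4 = -3 + \left(-44 + 4 \left(6 + E\right) \left(20 + E\right)\right) = -47 + 4 \left(6 + E\right) \left(20 + E\right)$)
$Y{\left(s \right)} = 0$
$Y{\left(18 \right)} - A{\left(9 \right)} = 0 - \left(433 + 4 \cdot 9^{2} + 104 \cdot 9\right) = 0 - \left(433 + 4 \cdot 81 + 936\right) = 0 - \left(433 + 324 + 936\right) = 0 - 1693 = -1693$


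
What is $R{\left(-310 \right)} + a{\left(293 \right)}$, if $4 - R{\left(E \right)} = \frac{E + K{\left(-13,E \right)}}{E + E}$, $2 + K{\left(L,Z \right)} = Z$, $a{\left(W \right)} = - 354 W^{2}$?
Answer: $- \frac{9421068331}{310} \approx -3.0391 \cdot 10^{7}$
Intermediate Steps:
$K{\left(L,Z \right)} = -2 + Z$
$R{\left(E \right)} = 4 - \frac{-2 + 2 E}{2 E}$ ($R{\left(E \right)} = 4 - \frac{E + \left(-2 + E\right)}{E + E} = 4 - \frac{-2 + 2 E}{2 E}$)
$R{\left(-310 \right)} + a{\left(293 \right)} = \left(3 + \frac{1}{-310}\right) - 354 \cdot 293^{2} = \left(3 - \frac{1}{310}\right) - 30390546 = \frac{929}{310} - 30390546 = - \frac{9421068331}{310}$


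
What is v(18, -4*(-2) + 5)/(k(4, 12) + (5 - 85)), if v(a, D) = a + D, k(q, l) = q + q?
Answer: -31/72 ≈ -0.43056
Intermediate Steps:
k(q, l) = 2*q
v(a, D) = D + a
v(18, -4*(-2) + 5)/(k(4, 12) + (5 - 85)) = ((-4*(-2) + 5) + 18)/(2*4 + (5 - 85)) = ((8 + 5) + 18)/(8 - 80) = (13 + 18)/(-72) = 31*(-1/72) = -31/72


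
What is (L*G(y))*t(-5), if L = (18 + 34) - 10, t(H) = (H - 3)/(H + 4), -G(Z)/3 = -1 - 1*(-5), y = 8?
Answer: -4032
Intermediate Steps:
G(Z) = -12 (G(Z) = -3*(-1 - 1*(-5)) = -3*(-1 + 5) = -3*4 = -12)
t(H) = (-3 + H)/(4 + H)
L = 42 (L = 52 - 10 = 42)
(L*G(y))*t(-5) = (42*(-12))*((-3 - 5)/(4 - 5)) = -504*(-8)/(-1) = -(-504)*(-8) = -504*8 = -4032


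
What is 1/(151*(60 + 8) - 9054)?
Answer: 1/1214 ≈ 0.00082372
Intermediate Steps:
1/(151*(60 + 8) - 9054) = 1/(151*68 - 9054) = 1/(10268 - 9054) = 1/1214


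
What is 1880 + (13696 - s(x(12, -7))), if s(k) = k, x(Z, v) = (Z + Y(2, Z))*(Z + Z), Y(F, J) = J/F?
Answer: 15144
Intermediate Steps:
x(Z, v) = 3*Z² (x(Z, v) = (Z + Z/2)*(Z + Z) = (Z + Z*(½))*(2*Z) = (Z + Z/2)*(2*Z) = (3*Z/2)*(2*Z) = 3*Z²)
1880 + (13696 - s(x(12, -7))) = 1880 + (13696 - 3*12²) = 1880 + (13696 - 3*144) = 1880 + (13696 - 1*432) = 1880 + (13696 - 432) = 1880 + 13264 = 15144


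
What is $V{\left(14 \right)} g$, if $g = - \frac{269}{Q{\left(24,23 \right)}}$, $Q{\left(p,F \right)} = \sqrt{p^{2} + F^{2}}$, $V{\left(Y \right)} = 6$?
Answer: $- \frac{1614 \sqrt{1105}}{1105} \approx -48.554$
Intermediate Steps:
$Q{\left(p,F \right)} = \sqrt{F^{2} + p^{2}}$
$g = - \frac{269 \sqrt{1105}}{1105}$ ($g = - \frac{269}{\sqrt{23^{2} + 24^{2}}} = - \frac{269}{\sqrt{529 + 576}} = - \frac{269}{\sqrt{1105}} = - 269 \frac{\sqrt{1105}}{1105} = - \frac{269 \sqrt{1105}}{1105} \approx -8.0923$)
$V{\left(14 \right)} g = 6 \left(- \frac{269 \sqrt{1105}}{1105}\right) = - \frac{1614 \sqrt{1105}}{1105}$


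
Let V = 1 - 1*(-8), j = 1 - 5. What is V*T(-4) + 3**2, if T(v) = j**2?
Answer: 153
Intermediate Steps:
j = -4
T(v) = 16 (T(v) = (-4)**2 = 16)
V = 9 (V = 1 + 8 = 9)
V*T(-4) + 3**2 = 9*16 + 3**2 = 144 + 9 = 153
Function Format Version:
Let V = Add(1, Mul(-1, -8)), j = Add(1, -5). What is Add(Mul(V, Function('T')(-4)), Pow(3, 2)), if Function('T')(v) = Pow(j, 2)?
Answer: 153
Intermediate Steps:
j = -4
Function('T')(v) = 16 (Function('T')(v) = Pow(-4, 2) = 16)
V = 9 (V = Add(1, 8) = 9)
Add(Mul(V, Function('T')(-4)), Pow(3, 2)) = Add(Mul(9, 16), Pow(3, 2)) = Add(144, 9) = 153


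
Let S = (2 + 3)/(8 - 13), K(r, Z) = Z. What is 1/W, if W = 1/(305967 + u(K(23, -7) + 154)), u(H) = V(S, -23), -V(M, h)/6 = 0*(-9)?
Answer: 305967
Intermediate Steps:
S = -1 (S = 5/(-5) = 5*(-⅕) = -1)
V(M, h) = 0 (V(M, h) = -0*(-9) = -6*0 = 0)
u(H) = 0
W = 1/305967 (W = 1/(305967 + 0) = 1/305967 ≈ 3.2683e-6)
1/W = 1/(1/305967) = 305967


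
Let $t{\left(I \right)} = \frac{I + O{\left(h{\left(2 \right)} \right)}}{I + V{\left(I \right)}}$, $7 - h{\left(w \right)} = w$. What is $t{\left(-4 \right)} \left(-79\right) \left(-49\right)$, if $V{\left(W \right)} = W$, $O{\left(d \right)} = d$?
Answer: $- \frac{3871}{8} \approx -483.88$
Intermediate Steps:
$h{\left(w \right)} = 7 - w$
$t{\left(I \right)} = \frac{5 + I}{2 I}$ ($t{\left(I \right)} = \frac{I + \left(7 - 2\right)}{I + I} = \frac{I + \left(7 - 2\right)}{2 I} = \left(I + 5\right) \frac{1}{2 I} = \left(5 + I\right) \frac{1}{2 I} = \frac{5 + I}{2 I}$)
$t{\left(-4 \right)} \left(-79\right) \left(-49\right) = \frac{5 - 4}{2 \left(-4\right)} \left(-79\right) \left(-49\right) = \frac{1}{2} \left(- \frac{1}{4}\right) 1 \left(-79\right) \left(-49\right) = \left(- \frac{1}{8}\right) \left(-79\right) \left(-49\right) = \frac{79}{8} \left(-49\right) = - \frac{3871}{8}$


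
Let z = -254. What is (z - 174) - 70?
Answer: -498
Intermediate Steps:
(z - 174) - 70 = (-254 - 174) - 70 = -428 - 70 = -498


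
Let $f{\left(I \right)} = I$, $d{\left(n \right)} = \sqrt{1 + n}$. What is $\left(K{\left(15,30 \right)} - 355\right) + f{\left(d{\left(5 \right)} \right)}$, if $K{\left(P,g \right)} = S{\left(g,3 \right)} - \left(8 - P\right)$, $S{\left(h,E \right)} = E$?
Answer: $-345 + \sqrt{6} \approx -342.55$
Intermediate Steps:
$K{\left(P,g \right)} = -5 + P$ ($K{\left(P,g \right)} = 3 - \left(8 - P\right) = 3 + \left(-8 + P\right) = -5 + P$)
$\left(K{\left(15,30 \right)} - 355\right) + f{\left(d{\left(5 \right)} \right)} = \left(\left(-5 + 15\right) - 355\right) + \sqrt{1 + 5} = \left(10 - 355\right) + \sqrt{6} = -345 + \sqrt{6}$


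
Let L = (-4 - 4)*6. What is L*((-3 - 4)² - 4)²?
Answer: -97200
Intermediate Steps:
L = -48 (L = -8*6 = -48)
L*((-3 - 4)² - 4)² = -48*((-3 - 4)² - 4)² = -48*((-7)² - 4)² = -48*(49 - 4)² = -48*45² = -48*2025 = -97200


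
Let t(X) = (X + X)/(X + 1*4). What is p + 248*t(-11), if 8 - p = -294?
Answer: 7570/7 ≈ 1081.4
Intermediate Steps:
t(X) = 2*X/(4 + X) (t(X) = (2*X)/(X + 4) = (2*X)/(4 + X) = 2*X/(4 + X))
p = 302 (p = 8 - 1*(-294) = 8 + 294 = 302)
p + 248*t(-11) = 302 + 248*(2*(-11)/(4 - 11)) = 302 + 248*(2*(-11)/(-7)) = 302 + 248*(2*(-11)*(-1/7)) = 302 + 248*(22/7) = 302 + 5456/7 = 7570/7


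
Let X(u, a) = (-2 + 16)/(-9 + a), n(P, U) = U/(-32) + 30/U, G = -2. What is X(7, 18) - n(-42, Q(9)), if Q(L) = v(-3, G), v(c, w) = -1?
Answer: 9079/288 ≈ 31.524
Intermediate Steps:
Q(L) = -1
n(P, U) = 30/U - U/32 (n(P, U) = U*(-1/32) + 30/U = -U/32 + 30/U = 30/U - U/32)
X(u, a) = 14/(-9 + a)
X(7, 18) - n(-42, Q(9)) = 14/(-9 + 18) - (30/(-1) - 1/32*(-1)) = 14/9 - (30*(-1) + 1/32) = 14*(⅑) - (-30 + 1/32) = 14/9 - 1*(-959/32) = 14/9 + 959/32 = 9079/288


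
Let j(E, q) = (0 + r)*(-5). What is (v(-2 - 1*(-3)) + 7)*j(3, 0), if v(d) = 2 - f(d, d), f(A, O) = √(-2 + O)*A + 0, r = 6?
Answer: -270 + 30*I ≈ -270.0 + 30.0*I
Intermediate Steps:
f(A, O) = A*√(-2 + O) (f(A, O) = A*√(-2 + O) + 0 = A*√(-2 + O))
j(E, q) = -30 (j(E, q) = (0 + 6)*(-5) = 6*(-5) = -30)
v(d) = 2 - d*√(-2 + d)
(v(-2 - 1*(-3)) + 7)*j(3, 0) = ((2 - (-2 - 1*(-3))*√(-2 + (-2 - 1*(-3)))) + 7)*(-30) = ((2 - (-2 + 3)*√(-2 + (-2 + 3))) + 7)*(-30) = ((2 - 1*1*√(-2 + 1)) + 7)*(-30) = ((2 - 1*1*√(-1)) + 7)*(-30) = ((2 - 1*1*I) + 7)*(-30) = ((2 - I) + 7)*(-30) = (9 - I)*(-30) = -270 + 30*I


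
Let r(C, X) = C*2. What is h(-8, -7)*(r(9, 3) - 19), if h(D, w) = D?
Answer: 8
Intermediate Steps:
r(C, X) = 2*C
h(-8, -7)*(r(9, 3) - 19) = -8*(2*9 - 19) = -8*(18 - 19) = -8*(-1) = 8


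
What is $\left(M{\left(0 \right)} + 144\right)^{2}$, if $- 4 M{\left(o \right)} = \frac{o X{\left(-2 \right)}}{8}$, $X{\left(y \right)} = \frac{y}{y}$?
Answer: $20736$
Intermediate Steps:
$X{\left(y \right)} = 1$
$M{\left(o \right)} = - \frac{o}{32}$ ($M{\left(o \right)} = - \frac{o 1 \cdot \frac{1}{8}}{4} = - \frac{o \frac{1}{8}}{4} = - \frac{\frac{1}{8} o}{4} = - \frac{o}{32}$)
$\left(M{\left(0 \right)} + 144\right)^{2} = \left(\left(- \frac{1}{32}\right) 0 + 144\right)^{2} = \left(0 + 144\right)^{2} = 144^{2} = 20736$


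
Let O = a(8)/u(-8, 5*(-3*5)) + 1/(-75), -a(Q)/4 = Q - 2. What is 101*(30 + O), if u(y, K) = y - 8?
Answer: 477023/150 ≈ 3180.2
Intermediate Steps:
a(Q) = 8 - 4*Q (a(Q) = -4*(Q - 2) = -4*(-2 + Q) = 8 - 4*Q)
u(y, K) = -8 + y
O = 223/150 (O = (8 - 4*8)/(-8 - 8) + 1/(-75) = (8 - 32)/(-16) + 1*(-1/75) = -24*(-1/16) - 1/75 = 3/2 - 1/75 = 223/150 ≈ 1.4867)
101*(30 + O) = 101*(30 + 223/150) = 101*(4723/150) = 477023/150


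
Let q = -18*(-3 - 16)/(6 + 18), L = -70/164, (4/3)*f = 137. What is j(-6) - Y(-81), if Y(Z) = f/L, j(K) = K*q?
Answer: 5433/35 ≈ 155.23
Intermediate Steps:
f = 411/4 (f = (3/4)*137 = 411/4 ≈ 102.75)
L = -35/82 (L = -70*1/164 = -35/82 ≈ -0.42683)
q = 57/4 (q = -18/(24/(-19)) = -18/(24*(-1/19)) = -18/(-24/19) = -18*(-19/24) = 57/4 ≈ 14.250)
j(K) = 57*K/4 (j(K) = K*(57/4) = 57*K/4)
Y(Z) = -16851/70 (Y(Z) = 411/(4*(-35/82)) = (411/4)*(-82/35) = -16851/70)
j(-6) - Y(-81) = (57/4)*(-6) - 1*(-16851/70) = -171/2 + 16851/70 = 5433/35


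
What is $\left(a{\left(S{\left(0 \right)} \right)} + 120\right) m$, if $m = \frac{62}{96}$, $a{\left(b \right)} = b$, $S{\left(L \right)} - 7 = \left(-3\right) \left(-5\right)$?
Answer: $\frac{2201}{24} \approx 91.708$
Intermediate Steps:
$S{\left(L \right)} = 22$ ($S{\left(L \right)} = 7 - -15 = 7 + 15 = 22$)
$m = \frac{31}{48}$ ($m = 62 \cdot \frac{1}{96} = \frac{31}{48} \approx 0.64583$)
$\left(a{\left(S{\left(0 \right)} \right)} + 120\right) m = \left(22 + 120\right) \frac{31}{48} = 142 \cdot \frac{31}{48} = \frac{2201}{24}$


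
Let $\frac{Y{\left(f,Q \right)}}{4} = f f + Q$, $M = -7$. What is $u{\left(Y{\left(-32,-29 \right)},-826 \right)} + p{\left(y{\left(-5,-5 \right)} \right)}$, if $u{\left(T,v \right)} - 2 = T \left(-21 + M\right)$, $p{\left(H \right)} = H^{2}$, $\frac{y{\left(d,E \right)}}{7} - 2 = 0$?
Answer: $-111242$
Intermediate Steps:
$y{\left(d,E \right)} = 14$ ($y{\left(d,E \right)} = 14 + 7 \cdot 0 = 14 + 0 = 14$)
$Y{\left(f,Q \right)} = 4 Q + 4 f^{2}$ ($Y{\left(f,Q \right)} = 4 \left(f f + Q\right) = 4 \left(f^{2} + Q\right) = 4 \left(Q + f^{2}\right) = 4 Q + 4 f^{2}$)
$u{\left(T,v \right)} = 2 - 28 T$ ($u{\left(T,v \right)} = 2 + T \left(-21 - 7\right) = 2 + T \left(-28\right) = 2 - 28 T$)
$u{\left(Y{\left(-32,-29 \right)},-826 \right)} + p{\left(y{\left(-5,-5 \right)} \right)} = \left(2 - 28 \left(4 \left(-29\right) + 4 \left(-32\right)^{2}\right)\right) + 14^{2} = \left(2 - 28 \left(-116 + 4 \cdot 1024\right)\right) + 196 = \left(2 - 28 \left(-116 + 4096\right)\right) + 196 = \left(2 - 111440\right) + 196 = -111438 + 196 = -111242$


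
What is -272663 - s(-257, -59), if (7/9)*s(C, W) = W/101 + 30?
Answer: -192799480/707 ≈ -2.7270e+5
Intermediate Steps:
s(C, W) = 270/7 + 9*W/707 (s(C, W) = 9*(W/101 + 30)/7 = 9*(30 + W/101)/7 = 270/7 + 9*W/707)
-272663 - s(-257, -59) = -272663 - (270/7 + (9/707)*(-59)) = -272663 - (270/7 - 531/707) = -272663 - 1*26739/707 = -272663 - 26739/707 = -192799480/707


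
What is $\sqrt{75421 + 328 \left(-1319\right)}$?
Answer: $i \sqrt{357211} \approx 597.67 i$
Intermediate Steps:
$\sqrt{75421 + 328 \left(-1319\right)} = \sqrt{75421 - 432632} = \sqrt{-357211} = i \sqrt{357211}$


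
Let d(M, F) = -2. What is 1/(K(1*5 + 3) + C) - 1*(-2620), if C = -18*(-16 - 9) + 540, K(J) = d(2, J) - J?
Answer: 2567601/980 ≈ 2620.0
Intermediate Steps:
K(J) = -2 - J
C = 990 (C = -18*(-25) + 540 = 450 + 540 = 990)
1/(K(1*5 + 3) + C) - 1*(-2620) = 1/((-2 - (1*5 + 3)) + 990) - 1*(-2620) = 1/((-2 - (5 + 3)) + 990) + 2620 = 1/((-2 - 1*8) + 990) + 2620 = 1/((-2 - 8) + 990) + 2620 = 1/(-10 + 990) + 2620 = 1/980 + 2620 = 2567601/980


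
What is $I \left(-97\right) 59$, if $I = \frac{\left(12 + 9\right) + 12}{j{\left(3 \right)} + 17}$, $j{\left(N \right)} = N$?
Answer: $- \frac{188859}{20} \approx -9443.0$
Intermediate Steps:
$I = \frac{33}{20}$ ($I = \frac{\left(12 + 9\right) + 12}{3 + 17} = \frac{21 + 12}{20} = 33 \cdot \frac{1}{20} = \frac{33}{20} \approx 1.65$)
$I \left(-97\right) 59 = \frac{33}{20} \left(-97\right) 59 = \left(- \frac{3201}{20}\right) 59 = - \frac{188859}{20}$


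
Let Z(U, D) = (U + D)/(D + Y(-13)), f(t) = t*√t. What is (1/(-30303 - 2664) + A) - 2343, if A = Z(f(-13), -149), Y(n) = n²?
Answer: -1549745723/659340 - 13*I*√13/20 ≈ -2350.4 - 2.3436*I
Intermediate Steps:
f(t) = t^(3/2)
Z(U, D) = (D + U)/(169 + D) (Z(U, D) = (U + D)/(D + (-13)²) = (D + U)/(D + 169) = (D + U)/(169 + D))
A = -149/20 - 13*I*√13/20 (A = (-149 + (-13)^(3/2))/(169 - 149) = (-149 - 13*I*√13)/20 = -149/20 - 13*I*√13/20 ≈ -7.45 - 2.3436*I)
(1/(-30303 - 2664) + A) - 2343 = (1/(-30303 - 2664) + (-149/20 - 13*I*√13/20)) - 2343 = (1/(-32967) + (-149/20 - 13*I*√13/20)) - 2343 = (-1/32967 + (-149/20 - 13*I*√13/20)) - 2343 = (-4912103/659340 - 13*I*√13/20) - 2343 = -1549745723/659340 - 13*I*√13/20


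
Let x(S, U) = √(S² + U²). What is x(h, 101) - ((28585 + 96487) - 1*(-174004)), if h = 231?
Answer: -299076 + √63562 ≈ -2.9882e+5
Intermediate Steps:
x(h, 101) - ((28585 + 96487) - 1*(-174004)) = √(231² + 101²) - ((28585 + 96487) - 1*(-174004)) = √(53361 + 10201) - (125072 + 174004) = √63562 - 1*299076 = √63562 - 299076 = -299076 + √63562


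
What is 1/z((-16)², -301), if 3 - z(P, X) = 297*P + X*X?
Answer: -1/166630 ≈ -6.0013e-6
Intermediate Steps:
z(P, X) = 3 - X² - 297*P (z(P, X) = 3 - (297*P + X*X) = 3 - (297*P + X²) = 3 - (X² + 297*P) = 3 + (-X² - 297*P) = 3 - X² - 297*P)
1/z((-16)², -301) = 1/(3 - 1*(-301)² - 297*(-16)²) = 1/(3 - 1*90601 - 297*256) = 1/(3 - 90601 - 76032) = 1/(-166630) = -1/166630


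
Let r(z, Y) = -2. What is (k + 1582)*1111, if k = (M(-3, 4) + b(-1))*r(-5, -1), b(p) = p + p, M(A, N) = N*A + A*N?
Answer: 1815374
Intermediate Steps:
M(A, N) = 2*A*N (M(A, N) = A*N + A*N = 2*A*N)
b(p) = 2*p
k = 52 (k = (2*(-3)*4 + 2*(-1))*(-2) = (-24 - 2)*(-2) = -26*(-2) = 52)
(k + 1582)*1111 = (52 + 1582)*1111 = 1634*1111 = 1815374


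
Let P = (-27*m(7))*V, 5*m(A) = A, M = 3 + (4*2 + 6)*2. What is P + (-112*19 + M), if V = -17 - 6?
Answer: -6138/5 ≈ -1227.6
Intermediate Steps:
M = 31 (M = 3 + (8 + 6)*2 = 3 + 14*2 = 3 + 28 = 31)
m(A) = A/5
V = -23
P = 4347/5 (P = -27*7/5*(-23) = -189/5*(-23) = 4347/5 ≈ 869.40)
P + (-112*19 + M) = 4347/5 + (-112*19 + 31) = 4347/5 + (-2128 + 31) = 4347/5 - 2097 = -6138/5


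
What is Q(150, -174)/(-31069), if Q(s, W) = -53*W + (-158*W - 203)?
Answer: -36511/31069 ≈ -1.1752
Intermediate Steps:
Q(s, W) = -203 - 211*W (Q(s, W) = -53*W + (-203 - 158*W) = -203 - 211*W)
Q(150, -174)/(-31069) = (-203 - 211*(-174))/(-31069) = (-203 + 36714)*(-1/31069) = 36511*(-1/31069) = -36511/31069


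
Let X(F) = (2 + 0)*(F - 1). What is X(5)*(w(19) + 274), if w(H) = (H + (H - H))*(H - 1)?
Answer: 4928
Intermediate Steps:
w(H) = H*(-1 + H) (w(H) = (H + 0)*(-1 + H) = H*(-1 + H))
X(F) = -2 + 2*F (X(F) = 2*(-1 + F) = -2 + 2*F)
X(5)*(w(19) + 274) = (-2 + 2*5)*(19*(-1 + 19) + 274) = (-2 + 10)*(19*18 + 274) = 8*(342 + 274) = 8*616 = 4928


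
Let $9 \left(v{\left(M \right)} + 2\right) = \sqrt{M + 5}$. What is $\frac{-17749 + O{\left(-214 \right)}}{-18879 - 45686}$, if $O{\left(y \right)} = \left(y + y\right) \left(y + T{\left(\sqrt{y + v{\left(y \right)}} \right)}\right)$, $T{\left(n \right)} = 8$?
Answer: $- \frac{70419}{64565} \approx -1.0907$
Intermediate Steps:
$v{\left(M \right)} = -2 + \frac{\sqrt{5 + M}}{9}$ ($v{\left(M \right)} = -2 + \frac{\sqrt{M + 5}}{9} = -2 + \frac{\sqrt{5 + M}}{9}$)
$O{\left(y \right)} = 2 y \left(8 + y\right)$ ($O{\left(y \right)} = \left(y + y\right) \left(y + 8\right) = 2 y \left(8 + y\right)$)
$\frac{-17749 + O{\left(-214 \right)}}{-18879 - 45686} = \frac{-17749 + 2 \left(-214\right) \left(8 - 214\right)}{-18879 - 45686} = \frac{-17749 + 2 \left(-214\right) \left(-206\right)}{-64565} = \left(-17749 + 88168\right) \left(- \frac{1}{64565}\right) = 70419 \left(- \frac{1}{64565}\right) = - \frac{70419}{64565}$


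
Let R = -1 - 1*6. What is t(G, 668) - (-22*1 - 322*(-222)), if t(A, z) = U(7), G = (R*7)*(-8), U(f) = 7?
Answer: -71455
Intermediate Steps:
R = -7 (R = -1 - 6 = -7)
G = 392 (G = -7*7*(-8) = -49*(-8) = 392)
t(A, z) = 7
t(G, 668) - (-22*1 - 322*(-222)) = 7 - (-22*1 - 322*(-222)) = 7 - (-22 + 71484) = 7 - 1*71462 = 7 - 71462 = -71455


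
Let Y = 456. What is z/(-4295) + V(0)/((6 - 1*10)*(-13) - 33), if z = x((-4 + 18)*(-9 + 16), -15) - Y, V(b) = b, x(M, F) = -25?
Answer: 481/4295 ≈ 0.11199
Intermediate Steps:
z = -481 (z = -25 - 1*456 = -25 - 456 = -481)
z/(-4295) + V(0)/((6 - 1*10)*(-13) - 33) = -481/(-4295) + 0/((6 - 1*10)*(-13) - 33) = -481*(-1/4295) + 0/((6 - 10)*(-13) - 33) = 481/4295 + 0/(-4*(-13) - 33) = 481/4295 + 0/(52 - 33) = 481/4295 + 0/19 = 481/4295 + 0*(1/19) = 481/4295 + 0 = 481/4295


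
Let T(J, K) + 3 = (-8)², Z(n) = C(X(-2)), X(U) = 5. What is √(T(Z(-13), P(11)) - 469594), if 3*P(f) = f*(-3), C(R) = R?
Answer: I*√469533 ≈ 685.22*I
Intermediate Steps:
P(f) = -f (P(f) = (f*(-3))/3 = (-3*f)/3 = -f)
Z(n) = 5
T(J, K) = 61 (T(J, K) = -3 + (-8)² = -3 + 64 = 61)
√(T(Z(-13), P(11)) - 469594) = √(61 - 469594) = √(-469533) = I*√469533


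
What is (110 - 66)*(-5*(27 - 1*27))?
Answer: 0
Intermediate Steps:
(110 - 66)*(-5*(27 - 1*27)) = 44*(-5*(27 - 27)) = 44*(-5*0) = 44*0 = 0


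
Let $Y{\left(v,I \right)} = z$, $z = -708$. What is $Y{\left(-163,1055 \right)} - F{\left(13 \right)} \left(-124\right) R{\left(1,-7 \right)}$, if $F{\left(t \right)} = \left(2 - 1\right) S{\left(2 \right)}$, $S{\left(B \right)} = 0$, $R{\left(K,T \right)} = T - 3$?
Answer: $-708$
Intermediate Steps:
$R{\left(K,T \right)} = -3 + T$ ($R{\left(K,T \right)} = T - 3 = -3 + T$)
$Y{\left(v,I \right)} = -708$
$F{\left(t \right)} = 0$ ($F{\left(t \right)} = \left(2 - 1\right) 0 = 1 \cdot 0 = 0$)
$Y{\left(-163,1055 \right)} - F{\left(13 \right)} \left(-124\right) R{\left(1,-7 \right)} = -708 - 0 \left(-124\right) \left(-3 - 7\right) = -708 - 0 \left(-10\right) = -708 - 0 = -708 + 0 = -708$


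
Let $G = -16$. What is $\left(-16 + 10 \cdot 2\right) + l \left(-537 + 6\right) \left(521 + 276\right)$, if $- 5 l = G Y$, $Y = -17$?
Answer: $\frac{115112324}{5} \approx 2.3022 \cdot 10^{7}$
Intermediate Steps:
$l = - \frac{272}{5}$ ($l = - \frac{\left(-16\right) \left(-17\right)}{5} = \left(- \frac{1}{5}\right) 272 = - \frac{272}{5} \approx -54.4$)
$\left(-16 + 10 \cdot 2\right) + l \left(-537 + 6\right) \left(521 + 276\right) = \left(-16 + 10 \cdot 2\right) - \frac{272 \left(-537 + 6\right) \left(521 + 276\right)}{5} = \left(-16 + 20\right) - \frac{272 \left(\left(-531\right) 797\right)}{5} = 4 - - \frac{115112304}{5} = 4 + \frac{115112304}{5} = \frac{115112324}{5}$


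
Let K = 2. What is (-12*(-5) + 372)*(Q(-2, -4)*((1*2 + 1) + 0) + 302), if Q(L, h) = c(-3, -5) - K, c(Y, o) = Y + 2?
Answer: 126576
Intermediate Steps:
c(Y, o) = 2 + Y
Q(L, h) = -3 (Q(L, h) = (2 - 3) - 1*2 = -1 - 2 = -3)
(-12*(-5) + 372)*(Q(-2, -4)*((1*2 + 1) + 0) + 302) = (-12*(-5) + 372)*(-3*((1*2 + 1) + 0) + 302) = (60 + 372)*(-3*((2 + 1) + 0) + 302) = 432*(-3*(3 + 0) + 302) = 432*(-3*3 + 302) = 432*(-9 + 302) = 432*293 = 126576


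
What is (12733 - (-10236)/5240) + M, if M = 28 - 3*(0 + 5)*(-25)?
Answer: 17210719/1310 ≈ 13138.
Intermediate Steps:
M = 403 (M = 28 - 3*5*(-25) = 28 - 15*(-25) = 28 + 375 = 403)
(12733 - (-10236)/5240) + M = (12733 - (-10236)/5240) + 403 = (12733 - 1*(-2559/1310)) + 403 = (12733 + 2559/1310) + 403 = 16682789/1310 + 403 = 17210719/1310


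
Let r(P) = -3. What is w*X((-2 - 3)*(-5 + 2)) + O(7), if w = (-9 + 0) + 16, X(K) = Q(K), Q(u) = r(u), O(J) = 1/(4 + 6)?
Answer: -209/10 ≈ -20.900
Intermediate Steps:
O(J) = ⅒ (O(J) = 1/10 = ⅒)
Q(u) = -3
X(K) = -3
w = 7 (w = -9 + 16 = 7)
w*X((-2 - 3)*(-5 + 2)) + O(7) = 7*(-3) + ⅒ = -21 + ⅒ = -209/10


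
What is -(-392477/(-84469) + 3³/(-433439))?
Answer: -170112557740/36612158891 ≈ -4.6463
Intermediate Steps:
-(-392477/(-84469) + 3³/(-433439)) = -(-392477*(-1/84469) + 27*(-1/433439)) = -(392477/84469 - 27/433439) = -1*170112557740/36612158891 = -170112557740/36612158891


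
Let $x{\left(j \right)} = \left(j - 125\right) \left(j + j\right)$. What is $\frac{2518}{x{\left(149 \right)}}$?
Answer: $\frac{1259}{3576} \approx 0.35207$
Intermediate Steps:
$x{\left(j \right)} = 2 j \left(-125 + j\right)$ ($x{\left(j \right)} = \left(-125 + j\right) 2 j = 2 j \left(-125 + j\right)$)
$\frac{2518}{x{\left(149 \right)}} = \frac{2518}{2 \cdot 149 \left(-125 + 149\right)} = \frac{2518}{2 \cdot 149 \cdot 24} = \frac{2518}{7152} = 2518 \cdot \frac{1}{7152} = \frac{1259}{3576}$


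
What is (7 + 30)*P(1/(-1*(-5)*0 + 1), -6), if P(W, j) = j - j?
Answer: 0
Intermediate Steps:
P(W, j) = 0
(7 + 30)*P(1/(-1*(-5)*0 + 1), -6) = (7 + 30)*0 = 37*0 = 0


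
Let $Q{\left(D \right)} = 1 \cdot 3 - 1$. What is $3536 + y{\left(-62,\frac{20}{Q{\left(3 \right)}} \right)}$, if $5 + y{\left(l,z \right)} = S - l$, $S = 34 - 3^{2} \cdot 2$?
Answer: $3609$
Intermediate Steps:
$Q{\left(D \right)} = 2$ ($Q{\left(D \right)} = 3 - 1 = 2$)
$S = 16$ ($S = 34 - 9 \cdot 2 = 34 - 18 = 16$)
$y{\left(l,z \right)} = 11 - l$ ($y{\left(l,z \right)} = -5 - \left(-16 + l\right) = 11 - l$)
$3536 + y{\left(-62,\frac{20}{Q{\left(3 \right)}} \right)} = 3536 + \left(11 - -62\right) = 3536 + \left(11 + 62\right) = 3536 + 73 = 3609$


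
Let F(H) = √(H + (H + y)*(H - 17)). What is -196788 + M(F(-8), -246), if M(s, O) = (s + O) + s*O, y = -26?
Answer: -197034 - 245*√842 ≈ -2.0414e+5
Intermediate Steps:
F(H) = √(H + (-26 + H)*(-17 + H)) (F(H) = √(H + (H - 26)*(H - 17)) = √(H + (-26 + H)*(-17 + H)))
M(s, O) = O + s + O*s (M(s, O) = (O + s) + O*s = O + s + O*s)
-196788 + M(F(-8), -246) = -196788 + (-246 + √(442 + (-8)² - 42*(-8)) - 246*√(442 + (-8)² - 42*(-8))) = -196788 + (-246 + √(442 + 64 + 336) - 246*√(442 + 64 + 336)) = -196788 + (-246 + √842 - 246*√842) = -196788 + (-246 - 245*√842) = -197034 - 245*√842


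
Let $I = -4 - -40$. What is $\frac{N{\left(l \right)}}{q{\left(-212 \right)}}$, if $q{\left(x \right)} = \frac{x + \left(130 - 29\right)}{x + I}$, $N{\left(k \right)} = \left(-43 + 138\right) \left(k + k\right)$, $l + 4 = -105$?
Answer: $- \frac{3644960}{111} \approx -32838.0$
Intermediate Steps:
$l = -109$ ($l = -4 - 105 = -109$)
$I = 36$ ($I = -4 + 40 = 36$)
$N{\left(k \right)} = 190 k$ ($N{\left(k \right)} = 95 \cdot 2 k = 190 k$)
$q{\left(x \right)} = \frac{101 + x}{36 + x}$ ($q{\left(x \right)} = \frac{x + \left(130 - 29\right)}{x + 36} = \frac{x + \left(130 - 29\right)}{36 + x} = \frac{x + 101}{36 + x} = \frac{101 + x}{36 + x}$)
$\frac{N{\left(l \right)}}{q{\left(-212 \right)}} = \frac{190 \left(-109\right)}{\frac{1}{36 - 212} \left(101 - 212\right)} = - \frac{20710}{\frac{1}{-176} \left(-111\right)} = - \frac{20710}{\left(- \frac{1}{176}\right) \left(-111\right)} = - \frac{20710}{\frac{111}{176}} = \left(-20710\right) \frac{176}{111} = - \frac{3644960}{111}$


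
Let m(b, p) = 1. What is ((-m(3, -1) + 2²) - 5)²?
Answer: 4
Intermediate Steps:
((-m(3, -1) + 2²) - 5)² = ((-1*1 + 2²) - 5)² = ((-1 + 4) - 5)² = (3 - 5)² = (-2)² = 4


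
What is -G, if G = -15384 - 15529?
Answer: 30913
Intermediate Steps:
G = -30913
-G = -1*(-30913) = 30913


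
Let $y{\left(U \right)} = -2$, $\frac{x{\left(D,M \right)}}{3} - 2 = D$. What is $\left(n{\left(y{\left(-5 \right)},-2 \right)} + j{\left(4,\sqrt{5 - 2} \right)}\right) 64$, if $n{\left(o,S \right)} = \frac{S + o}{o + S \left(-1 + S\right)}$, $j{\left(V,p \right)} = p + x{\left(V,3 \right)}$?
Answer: $1088 + 64 \sqrt{3} \approx 1198.9$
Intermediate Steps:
$x{\left(D,M \right)} = 6 + 3 D$
$j{\left(V,p \right)} = 6 + p + 3 V$ ($j{\left(V,p \right)} = p + \left(6 + 3 V\right) = 6 + p + 3 V$)
$n{\left(o,S \right)} = \frac{S + o}{o + S \left(-1 + S\right)}$
$\left(n{\left(y{\left(-5 \right)},-2 \right)} + j{\left(4,\sqrt{5 - 2} \right)}\right) 64 = \left(\frac{-2 - 2}{-2 + \left(-2\right)^{2} - -2} + \left(6 + \sqrt{5 - 2} + 3 \cdot 4\right)\right) 64 = \left(\frac{1}{-2 + 4 + 2} \left(-4\right) + \left(6 + \sqrt{3} + 12\right)\right) 64 = \left(\frac{1}{4} \left(-4\right) + \left(18 + \sqrt{3}\right)\right) 64 = \left(-1 + \left(18 + \sqrt{3}\right)\right) 64 = \left(17 + \sqrt{3}\right) 64 = 1088 + 64 \sqrt{3}$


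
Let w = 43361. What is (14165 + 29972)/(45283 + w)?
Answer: 44137/88644 ≈ 0.49791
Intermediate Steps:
(14165 + 29972)/(45283 + w) = (14165 + 29972)/(45283 + 43361) = 44137/88644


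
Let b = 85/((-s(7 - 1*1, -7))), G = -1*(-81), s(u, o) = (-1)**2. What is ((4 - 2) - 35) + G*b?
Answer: -6918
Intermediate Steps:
s(u, o) = 1
G = 81
b = -85 (b = 85/((-1*1)) = 85/(-1) = 85*(-1) = -85)
((4 - 2) - 35) + G*b = ((4 - 2) - 35) + 81*(-85) = (2 - 35) - 6885 = -33 - 6885 = -6918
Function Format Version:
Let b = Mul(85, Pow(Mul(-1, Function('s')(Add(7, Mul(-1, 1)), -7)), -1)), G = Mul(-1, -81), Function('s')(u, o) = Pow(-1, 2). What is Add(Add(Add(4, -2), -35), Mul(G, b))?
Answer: -6918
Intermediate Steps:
Function('s')(u, o) = 1
G = 81
b = -85 (b = Mul(85, Pow(Mul(-1, 1), -1)) = Mul(85, Pow(-1, -1)) = Mul(85, -1) = -85)
Add(Add(Add(4, -2), -35), Mul(G, b)) = Add(Add(Add(4, -2), -35), Mul(81, -85)) = Add(Add(2, -35), -6885) = Add(-33, -6885) = -6918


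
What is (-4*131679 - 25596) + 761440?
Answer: 209128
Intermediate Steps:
(-4*131679 - 25596) + 761440 = (-526716 - 25596) + 761440 = -552312 + 761440 = 209128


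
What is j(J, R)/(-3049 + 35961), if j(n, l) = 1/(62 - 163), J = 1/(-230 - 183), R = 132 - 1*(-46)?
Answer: -1/3324112 ≈ -3.0083e-7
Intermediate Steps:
R = 178 (R = 132 + 46 = 178)
J = -1/413 (J = 1/(-413) = -1/413 ≈ -0.0024213)
j(n, l) = -1/101 (j(n, l) = 1/(-101) = -1/101)
j(J, R)/(-3049 + 35961) = -1/(101*(-3049 + 35961)) = -1/101/32912 = -1/101*1/32912 = -1/3324112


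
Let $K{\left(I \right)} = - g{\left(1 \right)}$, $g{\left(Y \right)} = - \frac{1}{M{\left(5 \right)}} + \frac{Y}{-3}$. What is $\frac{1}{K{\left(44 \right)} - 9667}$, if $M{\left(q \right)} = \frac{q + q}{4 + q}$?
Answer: $- \frac{30}{289973} \approx -0.00010346$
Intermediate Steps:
$M{\left(q \right)} = \frac{2 q}{4 + q}$
$g{\left(Y \right)} = - \frac{9}{10} - \frac{Y}{3}$ ($g{\left(Y \right)} = - \frac{1}{2 \cdot 5 \frac{1}{4 + 5}} + \frac{Y}{-3} = - \frac{1}{2 \cdot 5 \cdot \frac{1}{9}} + Y \left(- \frac{1}{3}\right) = - \frac{1}{2 \cdot 5 \cdot \frac{1}{9}} - \frac{Y}{3} = - \frac{1}{\frac{10}{9}} - \frac{Y}{3} = \left(-1\right) \frac{9}{10} - \frac{Y}{3} = - \frac{9}{10} - \frac{Y}{3}$)
$K{\left(I \right)} = \frac{37}{30}$ ($K{\left(I \right)} = - (- \frac{9}{10} - \frac{1}{3}) = \left(-1\right) \left(- \frac{37}{30}\right) = \frac{37}{30}$)
$\frac{1}{K{\left(44 \right)} - 9667} = \frac{1}{\frac{37}{30} - 9667} = \frac{1}{- \frac{289973}{30}} = - \frac{30}{289973}$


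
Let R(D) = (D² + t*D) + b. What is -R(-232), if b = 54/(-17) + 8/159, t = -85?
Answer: -198780982/2703 ≈ -73541.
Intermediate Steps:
b = -8450/2703 (b = 54*(-1/17) + 8*(1/159) = -54/17 + 8/159 = -8450/2703 ≈ -3.1262)
R(D) = -8450/2703 + D² - 85*D (R(D) = (D² - 85*D) - 8450/2703 = -8450/2703 + D² - 85*D)
-R(-232) = -(-8450/2703 + (-232)² - 85*(-232)) = -(-8450/2703 + 53824 + 19720) = -1*198780982/2703 = -198780982/2703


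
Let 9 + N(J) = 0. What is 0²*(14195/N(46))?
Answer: 0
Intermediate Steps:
N(J) = -9 (N(J) = -9 + 0 = -9)
0²*(14195/N(46)) = 0²*(14195/(-9)) = 0*(14195*(-⅑)) = 0*(-14195/9) = 0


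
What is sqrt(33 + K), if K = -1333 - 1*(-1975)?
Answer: 15*sqrt(3) ≈ 25.981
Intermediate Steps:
K = 642 (K = -1333 + 1975 = 642)
sqrt(33 + K) = sqrt(33 + 642) = sqrt(675) = 15*sqrt(3)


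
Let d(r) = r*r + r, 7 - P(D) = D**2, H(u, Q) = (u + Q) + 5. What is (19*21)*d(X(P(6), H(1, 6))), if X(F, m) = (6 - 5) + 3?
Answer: 7980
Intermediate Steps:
H(u, Q) = 5 + Q + u (H(u, Q) = (Q + u) + 5 = 5 + Q + u)
P(D) = 7 - D**2
X(F, m) = 4 (X(F, m) = 1 + 3 = 4)
d(r) = r + r**2 (d(r) = r**2 + r = r + r**2)
(19*21)*d(X(P(6), H(1, 6))) = (19*21)*(4*(1 + 4)) = 399*(4*5) = 399*20 = 7980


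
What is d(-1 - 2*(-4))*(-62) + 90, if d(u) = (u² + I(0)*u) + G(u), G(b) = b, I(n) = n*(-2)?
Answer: -3382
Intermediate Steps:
I(n) = -2*n
d(u) = u + u² (d(u) = (u² + (-2*0)*u) + u = (u² + 0*u) + u = (u² + 0) + u = u² + u = u + u²)
d(-1 - 2*(-4))*(-62) + 90 = ((-1 - 2*(-4))*(1 + (-1 - 2*(-4))))*(-62) + 90 = ((-1 + 8)*(1 + (-1 + 8)))*(-62) + 90 = (7*(1 + 7))*(-62) + 90 = (7*8)*(-62) + 90 = 56*(-62) + 90 = -3472 + 90 = -3382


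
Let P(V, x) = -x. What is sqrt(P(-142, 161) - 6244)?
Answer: I*sqrt(6405) ≈ 80.031*I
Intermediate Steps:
sqrt(P(-142, 161) - 6244) = sqrt(-1*161 - 6244) = sqrt(-161 - 6244) = sqrt(-6405) = I*sqrt(6405)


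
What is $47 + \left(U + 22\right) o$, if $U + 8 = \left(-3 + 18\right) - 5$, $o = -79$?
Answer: $-1849$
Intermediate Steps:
$U = 2$ ($U = -8 + \left(\left(-3 + 18\right) - 5\right) = -8 + \left(15 - 5\right) = -8 + 10 = 2$)
$47 + \left(U + 22\right) o = 47 + \left(2 + 22\right) \left(-79\right) = 47 + 24 \left(-79\right) = 47 - 1896 = -1849$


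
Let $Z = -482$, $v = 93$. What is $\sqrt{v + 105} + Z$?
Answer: $-482 + 3 \sqrt{22} \approx -467.93$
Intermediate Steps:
$\sqrt{v + 105} + Z = \sqrt{93 + 105} - 482 = \sqrt{198} - 482 = 3 \sqrt{22} - 482 = -482 + 3 \sqrt{22}$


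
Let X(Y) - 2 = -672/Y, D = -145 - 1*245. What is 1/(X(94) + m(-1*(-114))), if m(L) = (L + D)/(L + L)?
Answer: -893/5679 ≈ -0.15725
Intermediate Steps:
D = -390 (D = -145 - 245 = -390)
X(Y) = 2 - 672/Y
m(L) = (-390 + L)/(2*L) (m(L) = (L - 390)/(L + L) = (-390 + L)/((2*L)) = (-390 + L)*(1/(2*L)) = (-390 + L)/(2*L))
1/(X(94) + m(-1*(-114))) = 1/((2 - 672/94) + (-390 - 1*(-114))/(2*((-1*(-114))))) = 1/((2 - 672*1/94) + (1/2)*(-390 + 114)/114) = 1/((2 - 336/47) + (1/2)*(1/114)*(-276)) = 1/(-242/47 - 23/19) = 1/(-5679/893) = -893/5679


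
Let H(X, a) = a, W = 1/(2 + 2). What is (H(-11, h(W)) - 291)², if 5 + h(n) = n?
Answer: 1399489/16 ≈ 87468.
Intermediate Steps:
W = ¼ (W = 1/4 = ¼ ≈ 0.25000)
h(n) = -5 + n
(H(-11, h(W)) - 291)² = ((-5 + ¼) - 291)² = (-19/4 - 291)² = (-1183/4)² = 1399489/16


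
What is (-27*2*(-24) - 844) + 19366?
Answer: 19818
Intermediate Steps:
(-27*2*(-24) - 844) + 19366 = (-54*(-24) - 844) + 19366 = (1296 - 844) + 19366 = 452 + 19366 = 19818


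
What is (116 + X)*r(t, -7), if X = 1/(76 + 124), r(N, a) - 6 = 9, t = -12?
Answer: 69603/40 ≈ 1740.1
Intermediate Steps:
r(N, a) = 15 (r(N, a) = 6 + 9 = 15)
X = 1/200 ≈ 0.0050000
(116 + X)*r(t, -7) = (116 + 1/200)*15 = (23201/200)*15 = 69603/40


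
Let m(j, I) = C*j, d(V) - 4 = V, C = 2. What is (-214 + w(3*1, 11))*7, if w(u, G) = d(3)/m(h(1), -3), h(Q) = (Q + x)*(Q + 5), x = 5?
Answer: -107807/72 ≈ -1497.3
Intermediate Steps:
h(Q) = (5 + Q)² (h(Q) = (Q + 5)*(Q + 5) = (5 + Q)*(5 + Q) = (5 + Q)²)
d(V) = 4 + V
m(j, I) = 2*j
w(u, G) = 7/72 (w(u, G) = (4 + 3)/((2*(25 + 1² + 10*1))) = 7/((2*(25 + 1 + 10))) = 7/((2*36)) = 7/72)
(-214 + w(3*1, 11))*7 = (-214 + 7/72)*7 = -15401/72*7 = -107807/72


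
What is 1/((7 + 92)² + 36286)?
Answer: 1/46087 ≈ 2.1698e-5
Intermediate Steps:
1/((7 + 92)² + 36286) = 1/(99² + 36286) = 1/(9801 + 36286) = 1/46087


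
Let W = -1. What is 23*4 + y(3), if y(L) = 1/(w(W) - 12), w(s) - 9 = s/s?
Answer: 183/2 ≈ 91.500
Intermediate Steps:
w(s) = 10 (w(s) = 9 + s/s = 9 + 1 = 10)
y(L) = -½ (y(L) = 1/(10 - 12) = 1/(-2) = -½)
23*4 + y(3) = 23*4 - ½ = 92 - ½ = 183/2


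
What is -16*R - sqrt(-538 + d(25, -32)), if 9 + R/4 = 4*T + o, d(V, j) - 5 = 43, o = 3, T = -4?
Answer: 1408 - 7*I*sqrt(10) ≈ 1408.0 - 22.136*I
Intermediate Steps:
d(V, j) = 48 (d(V, j) = 5 + 43 = 48)
R = -88 (R = -36 + 4*(4*(-4) + 3) = -36 + 4*(-16 + 3) = -36 + 4*(-13) = -36 - 52 = -88)
-16*R - sqrt(-538 + d(25, -32)) = -16*(-88) - sqrt(-538 + 48) = 1408 - sqrt(-490) = 1408 - 7*I*sqrt(10)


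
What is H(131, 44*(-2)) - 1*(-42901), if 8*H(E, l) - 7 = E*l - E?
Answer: 82889/2 ≈ 41445.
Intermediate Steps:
H(E, l) = 7/8 - E/8 + E*l/8 (H(E, l) = 7/8 + (E*l - E)/8 = 7/8 + (-E + E*l)/8 = 7/8 + (-E/8 + E*l/8) = 7/8 - E/8 + E*l/8)
H(131, 44*(-2)) - 1*(-42901) = (7/8 - ⅛*131 + (⅛)*131*(44*(-2))) - 1*(-42901) = (7/8 - 131/8 + (⅛)*131*(-88)) + 42901 = (7/8 - 131/8 - 1441) + 42901 = -2913/2 + 42901 = 82889/2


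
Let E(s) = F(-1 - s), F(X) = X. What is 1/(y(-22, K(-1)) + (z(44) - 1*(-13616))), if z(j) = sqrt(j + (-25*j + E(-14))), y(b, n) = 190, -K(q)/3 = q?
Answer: 13806/190606679 - I*sqrt(1043)/190606679 ≈ 7.2432e-5 - 1.6944e-7*I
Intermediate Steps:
E(s) = -1 - s
K(q) = -3*q
z(j) = sqrt(13 - 24*j) (z(j) = sqrt(j + (-25*j + (-1 - 1*(-14)))) = sqrt(j + (-25*j + (-1 + 14))) = sqrt(j + (-25*j + 13)) = sqrt(j + (13 - 25*j)) = sqrt(13 - 24*j))
1/(y(-22, K(-1)) + (z(44) - 1*(-13616))) = 1/(190 + (sqrt(13 - 24*44) - 1*(-13616))) = 1/(190 + (sqrt(13 - 1056) + 13616)) = 1/(190 + (sqrt(-1043) + 13616)) = 1/(190 + (I*sqrt(1043) + 13616)) = 1/(190 + (13616 + I*sqrt(1043))) = 1/(13806 + I*sqrt(1043))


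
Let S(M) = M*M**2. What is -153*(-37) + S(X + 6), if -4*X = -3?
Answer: 381987/64 ≈ 5968.5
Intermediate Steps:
X = 3/4 (X = -1/4*(-3) = 3/4 ≈ 0.75000)
S(M) = M**3
-153*(-37) + S(X + 6) = -153*(-37) + (3/4 + 6)**3 = 5661 + (27/4)**3 = 5661 + 19683/64 = 381987/64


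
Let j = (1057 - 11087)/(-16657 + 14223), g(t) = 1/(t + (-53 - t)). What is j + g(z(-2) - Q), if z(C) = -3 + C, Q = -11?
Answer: 264578/64501 ≈ 4.1019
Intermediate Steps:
g(t) = -1/53 (g(t) = 1/(-53) = -1/53)
j = 5015/1217 (j = -10030/(-2434) = -10030*(-1/2434) = 5015/1217 ≈ 4.1208)
j + g(z(-2) - Q) = 5015/1217 - 1/53 = 264578/64501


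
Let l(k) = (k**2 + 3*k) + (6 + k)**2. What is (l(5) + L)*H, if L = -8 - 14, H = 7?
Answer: 973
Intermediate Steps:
l(k) = k**2 + (6 + k)**2 + 3*k
L = -22
(l(5) + L)*H = ((36 + 2*5**2 + 15*5) - 22)*7 = ((36 + 2*25 + 75) - 22)*7 = ((36 + 50 + 75) - 22)*7 = (161 - 22)*7 = 139*7 = 973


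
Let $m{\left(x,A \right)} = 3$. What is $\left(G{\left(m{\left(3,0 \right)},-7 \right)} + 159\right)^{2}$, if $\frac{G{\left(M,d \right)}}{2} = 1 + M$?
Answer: $27889$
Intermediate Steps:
$G{\left(M,d \right)} = 2 + 2 M$ ($G{\left(M,d \right)} = 2 \left(1 + M\right) = 2 + 2 M$)
$\left(G{\left(m{\left(3,0 \right)},-7 \right)} + 159\right)^{2} = \left(\left(2 + 2 \cdot 3\right) + 159\right)^{2} = \left(\left(2 + 6\right) + 159\right)^{2} = \left(8 + 159\right)^{2} = 167^{2} = 27889$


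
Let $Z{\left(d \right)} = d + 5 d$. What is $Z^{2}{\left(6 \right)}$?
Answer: $1296$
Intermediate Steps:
$Z{\left(d \right)} = 6 d$
$Z^{2}{\left(6 \right)} = \left(6 \cdot 6\right)^{2} = 36^{2} = 1296$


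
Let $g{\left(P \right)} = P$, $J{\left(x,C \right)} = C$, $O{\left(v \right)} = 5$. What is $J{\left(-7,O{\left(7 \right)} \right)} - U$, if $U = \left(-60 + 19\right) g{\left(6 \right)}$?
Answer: $251$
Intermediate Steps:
$U = -246$ ($U = \left(-60 + 19\right) 6 = \left(-41\right) 6 = -246$)
$J{\left(-7,O{\left(7 \right)} \right)} - U = 5 - -246 = 5 + 246 = 251$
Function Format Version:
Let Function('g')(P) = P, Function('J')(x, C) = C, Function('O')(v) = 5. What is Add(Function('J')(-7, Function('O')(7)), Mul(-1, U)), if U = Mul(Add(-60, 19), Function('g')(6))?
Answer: 251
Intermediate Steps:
U = -246 (U = Mul(Add(-60, 19), 6) = Mul(-41, 6) = -246)
Add(Function('J')(-7, Function('O')(7)), Mul(-1, U)) = Add(5, Mul(-1, -246)) = Add(5, 246) = 251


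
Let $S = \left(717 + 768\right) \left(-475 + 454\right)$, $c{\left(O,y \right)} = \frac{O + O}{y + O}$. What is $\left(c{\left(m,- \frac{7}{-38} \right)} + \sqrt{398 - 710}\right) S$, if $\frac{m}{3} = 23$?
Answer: $- \frac{14866740}{239} - 62370 i \sqrt{78} \approx -62204.0 - 5.5084 \cdot 10^{5} i$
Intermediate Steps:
$m = 69$ ($m = 3 \cdot 23 = 69$)
$c{\left(O,y \right)} = \frac{2 O}{O + y}$
$S = -31185$ ($S = 1485 \left(-21\right) = -31185$)
$\left(c{\left(m,- \frac{7}{-38} \right)} + \sqrt{398 - 710}\right) S = \left(2 \cdot 69 \frac{1}{69 - \frac{7}{-38}} + \sqrt{398 - 710}\right) \left(-31185\right) = \left(2 \cdot 69 \frac{1}{69 - - \frac{7}{38}} + \sqrt{-312}\right) \left(-31185\right) = \left(2 \cdot 69 \frac{1}{69 + \frac{7}{38}} + 2 i \sqrt{78}\right) \left(-31185\right) = \left(2 \cdot 69 \frac{1}{\frac{2629}{38}} + 2 i \sqrt{78}\right) \left(-31185\right) = \left(2 \cdot 69 \cdot \frac{38}{2629} + 2 i \sqrt{78}\right) \left(-31185\right) = \left(\frac{5244}{2629} + 2 i \sqrt{78}\right) \left(-31185\right) = - \frac{14866740}{239} - 62370 i \sqrt{78}$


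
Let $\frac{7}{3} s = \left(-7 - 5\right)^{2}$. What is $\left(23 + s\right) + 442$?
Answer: $\frac{3687}{7} \approx 526.71$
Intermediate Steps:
$s = \frac{432}{7}$ ($s = \frac{3 \left(-7 - 5\right)^{2}}{7} = \frac{3 \left(-12\right)^{2}}{7} = \frac{3}{7} \cdot 144 = \frac{432}{7} \approx 61.714$)
$\left(23 + s\right) + 442 = \left(23 + \frac{432}{7}\right) + 442 = \frac{593}{7} + 442 = \frac{3687}{7}$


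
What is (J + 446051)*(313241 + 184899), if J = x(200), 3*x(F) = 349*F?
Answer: 701357707420/3 ≈ 2.3379e+11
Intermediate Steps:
x(F) = 349*F/3 (x(F) = (349*F)/3 = 349*F/3)
J = 69800/3 (J = (349/3)*200 = 69800/3 ≈ 23267.)
(J + 446051)*(313241 + 184899) = (69800/3 + 446051)*(313241 + 184899) = (1407953/3)*498140 = 701357707420/3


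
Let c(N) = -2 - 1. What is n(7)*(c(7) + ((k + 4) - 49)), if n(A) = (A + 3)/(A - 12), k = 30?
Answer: 36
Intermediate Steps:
c(N) = -3
n(A) = (3 + A)/(-12 + A)
n(7)*(c(7) + ((k + 4) - 49)) = ((3 + 7)/(-12 + 7))*(-3 + ((30 + 4) - 49)) = (10/(-5))*(-3 + (34 - 49)) = (-1/5*10)*(-3 - 15) = -2*(-18) = 36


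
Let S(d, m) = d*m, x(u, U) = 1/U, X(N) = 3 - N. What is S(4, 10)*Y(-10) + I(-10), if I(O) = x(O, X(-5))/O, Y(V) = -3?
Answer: -9601/80 ≈ -120.01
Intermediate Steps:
I(O) = 1/(8*O) (I(O) = 1/((3 - 1*(-5))*O) = 1/((3 + 5)*O) = 1/(8*O))
S(4, 10)*Y(-10) + I(-10) = (4*10)*(-3) + (⅛)/(-10) = 40*(-3) + (⅛)*(-⅒) = -120 - 1/80 = -9601/80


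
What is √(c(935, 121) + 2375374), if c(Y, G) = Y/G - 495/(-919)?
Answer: √242744781846534/10109 ≈ 1541.2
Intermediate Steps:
c(Y, G) = 495/919 + Y/G (c(Y, G) = Y/G - 495*(-1/919) = Y/G + 495/919 = 495/919 + Y/G)
√(c(935, 121) + 2375374) = √((495/919 + 935/121) + 2375374) = √((495/919 + 935*(1/121)) + 2375374) = √((495/919 + 85/11) + 2375374) = √(83560/10109 + 2375374) = √(24012739326/10109) = √242744781846534/10109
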